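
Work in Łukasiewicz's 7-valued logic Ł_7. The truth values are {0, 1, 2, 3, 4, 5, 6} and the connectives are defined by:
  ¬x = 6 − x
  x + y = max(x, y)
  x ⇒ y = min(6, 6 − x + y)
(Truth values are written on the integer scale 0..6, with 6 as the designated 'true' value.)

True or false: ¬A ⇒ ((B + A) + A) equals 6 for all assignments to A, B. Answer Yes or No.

No

Counterexample: take A = 0, B = 0.
¬A = ¬0 = 6
B + A = 0 + 0 = 0
(B + A) + A = 0 + 0 = 0
¬A ⇒ ((B + A) + A) = 6 ⇒ 0 = 0
This gives 0 ≠ 6.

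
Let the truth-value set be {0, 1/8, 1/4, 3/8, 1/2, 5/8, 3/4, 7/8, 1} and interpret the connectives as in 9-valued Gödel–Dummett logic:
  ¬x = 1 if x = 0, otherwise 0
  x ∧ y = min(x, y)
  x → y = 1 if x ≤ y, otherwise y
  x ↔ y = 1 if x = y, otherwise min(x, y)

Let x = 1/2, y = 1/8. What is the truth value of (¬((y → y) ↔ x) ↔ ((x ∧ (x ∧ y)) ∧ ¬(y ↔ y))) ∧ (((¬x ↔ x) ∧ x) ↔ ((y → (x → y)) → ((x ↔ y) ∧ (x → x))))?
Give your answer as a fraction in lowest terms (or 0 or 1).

y → y = 1/8 → 1/8 = 1
(y → y) ↔ x = 1 ↔ 1/2 = 1/2
¬((y → y) ↔ x) = ¬1/2 = 0
x ∧ y = 1/2 ∧ 1/8 = 1/8
x ∧ (x ∧ y) = 1/2 ∧ 1/8 = 1/8
y ↔ y = 1/8 ↔ 1/8 = 1
¬(y ↔ y) = ¬1 = 0
(x ∧ (x ∧ y)) ∧ ¬(y ↔ y) = 1/8 ∧ 0 = 0
¬((y → y) ↔ x) ↔ ((x ∧ (x ∧ y)) ∧ ¬(y ↔ y)) = 0 ↔ 0 = 1
¬x = ¬1/2 = 0
¬x ↔ x = 0 ↔ 1/2 = 0
(¬x ↔ x) ∧ x = 0 ∧ 1/2 = 0
x → y = 1/2 → 1/8 = 1/8
y → (x → y) = 1/8 → 1/8 = 1
x ↔ y = 1/2 ↔ 1/8 = 1/8
x → x = 1/2 → 1/2 = 1
(x ↔ y) ∧ (x → x) = 1/8 ∧ 1 = 1/8
(y → (x → y)) → ((x ↔ y) ∧ (x → x)) = 1 → 1/8 = 1/8
((¬x ↔ x) ∧ x) ↔ ((y → (x → y)) → ((x ↔ y) ∧ (x → x))) = 0 ↔ 1/8 = 0
(¬((y → y) ↔ x) ↔ ((x ∧ (x ∧ y)) ∧ ¬(y ↔ y))) ∧ (((¬x ↔ x) ∧ x) ↔ ((y → (x → y)) → ((x ↔ y) ∧ (x → x)))) = 1 ∧ 0 = 0

0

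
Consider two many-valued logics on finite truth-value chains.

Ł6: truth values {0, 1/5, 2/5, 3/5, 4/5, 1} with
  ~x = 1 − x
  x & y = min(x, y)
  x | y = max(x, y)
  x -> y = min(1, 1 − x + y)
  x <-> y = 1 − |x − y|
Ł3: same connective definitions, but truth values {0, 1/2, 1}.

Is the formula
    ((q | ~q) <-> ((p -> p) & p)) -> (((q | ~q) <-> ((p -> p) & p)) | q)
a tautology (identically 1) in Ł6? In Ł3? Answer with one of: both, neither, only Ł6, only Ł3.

both

In Ł6: every assignment gives 1 — tautology.
In Ł3: every assignment gives 1 — tautology.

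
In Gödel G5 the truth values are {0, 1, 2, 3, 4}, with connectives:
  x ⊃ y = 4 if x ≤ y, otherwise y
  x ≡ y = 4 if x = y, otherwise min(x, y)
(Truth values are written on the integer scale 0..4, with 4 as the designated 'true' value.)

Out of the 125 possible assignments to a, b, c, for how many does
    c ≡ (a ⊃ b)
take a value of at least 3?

41

value 4: 25 assignments (counts)
value 3: 16 assignments (counts)
value 2: 20 assignments
value 1: 27 assignments
value 0: 37 assignments
So 41 of the 125 assignments meet the threshold.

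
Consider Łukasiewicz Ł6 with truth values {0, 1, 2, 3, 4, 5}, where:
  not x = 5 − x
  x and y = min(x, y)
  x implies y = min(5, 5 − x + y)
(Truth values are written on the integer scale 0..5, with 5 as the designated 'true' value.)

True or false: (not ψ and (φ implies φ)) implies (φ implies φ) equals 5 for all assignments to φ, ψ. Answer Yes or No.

Yes

At φ = 2, ψ = 5, for instance:
not ψ = not 5 = 0
φ implies φ = 2 implies 2 = 5
not ψ and (φ implies φ) = 0 and 5 = 0
(not ψ and (φ implies φ)) implies (φ implies φ) = 0 implies 5 = 5
and checking the remaining 35 assignments likewise gives ≥ 5 in every case.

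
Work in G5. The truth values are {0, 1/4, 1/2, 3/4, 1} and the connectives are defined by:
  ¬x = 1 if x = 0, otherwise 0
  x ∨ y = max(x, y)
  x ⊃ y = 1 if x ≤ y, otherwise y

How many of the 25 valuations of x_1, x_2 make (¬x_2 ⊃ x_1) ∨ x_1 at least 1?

21

value 1: 21 assignments (counts)
value 3/4: 1 assignment
value 1/2: 1 assignment
value 1/4: 1 assignment
value 0: 1 assignment
So 21 of the 25 assignments meet the threshold.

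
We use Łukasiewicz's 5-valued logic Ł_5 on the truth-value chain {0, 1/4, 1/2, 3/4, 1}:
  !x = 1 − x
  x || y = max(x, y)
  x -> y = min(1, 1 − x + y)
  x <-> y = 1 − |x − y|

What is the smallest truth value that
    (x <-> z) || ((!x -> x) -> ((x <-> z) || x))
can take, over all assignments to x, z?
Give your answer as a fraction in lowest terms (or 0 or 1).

Take x = 1/2, z = 0:
x <-> z = 1/2 <-> 0 = 1/2
!x = !1/2 = 1/2
!x -> x = 1/2 -> 1/2 = 1
x <-> z = 1/2 <-> 0 = 1/2
(x <-> z) || x = 1/2 || 1/2 = 1/2
(!x -> x) -> ((x <-> z) || x) = 1 -> 1/2 = 1/2
(x <-> z) || ((!x -> x) -> ((x <-> z) || x)) = 1/2 || 1/2 = 1/2
No assignment yields a value below 1/2, so this is the minimum.

1/2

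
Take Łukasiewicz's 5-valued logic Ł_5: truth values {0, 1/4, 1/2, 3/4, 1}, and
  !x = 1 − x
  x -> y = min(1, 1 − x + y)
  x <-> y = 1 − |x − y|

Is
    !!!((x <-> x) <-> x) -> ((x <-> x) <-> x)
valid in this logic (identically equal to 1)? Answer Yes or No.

No

Counterexample: take x = 0.
x <-> x = 0 <-> 0 = 1
(x <-> x) <-> x = 1 <-> 0 = 0
!((x <-> x) <-> x) = !0 = 1
!!((x <-> x) <-> x) = !1 = 0
!!!((x <-> x) <-> x) = !0 = 1
!!!((x <-> x) <-> x) -> ((x <-> x) <-> x) = 1 -> 0 = 0
This gives 0 ≠ 1.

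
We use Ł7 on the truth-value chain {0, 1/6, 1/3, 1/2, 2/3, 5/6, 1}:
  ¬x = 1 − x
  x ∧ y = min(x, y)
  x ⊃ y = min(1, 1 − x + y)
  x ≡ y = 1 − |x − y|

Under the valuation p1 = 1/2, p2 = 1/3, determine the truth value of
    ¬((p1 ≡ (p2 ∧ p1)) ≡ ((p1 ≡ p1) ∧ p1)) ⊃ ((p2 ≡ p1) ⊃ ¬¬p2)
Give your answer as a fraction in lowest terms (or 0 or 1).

1

p2 ∧ p1 = 1/3 ∧ 1/2 = 1/3
p1 ≡ (p2 ∧ p1) = 1/2 ≡ 1/3 = 5/6
p1 ≡ p1 = 1/2 ≡ 1/2 = 1
(p1 ≡ p1) ∧ p1 = 1 ∧ 1/2 = 1/2
(p1 ≡ (p2 ∧ p1)) ≡ ((p1 ≡ p1) ∧ p1) = 5/6 ≡ 1/2 = 2/3
¬((p1 ≡ (p2 ∧ p1)) ≡ ((p1 ≡ p1) ∧ p1)) = ¬2/3 = 1/3
p2 ≡ p1 = 1/3 ≡ 1/2 = 5/6
¬p2 = ¬1/3 = 2/3
¬¬p2 = ¬2/3 = 1/3
(p2 ≡ p1) ⊃ ¬¬p2 = 5/6 ⊃ 1/3 = 1/2
¬((p1 ≡ (p2 ∧ p1)) ≡ ((p1 ≡ p1) ∧ p1)) ⊃ ((p2 ≡ p1) ⊃ ¬¬p2) = 1/3 ⊃ 1/2 = 1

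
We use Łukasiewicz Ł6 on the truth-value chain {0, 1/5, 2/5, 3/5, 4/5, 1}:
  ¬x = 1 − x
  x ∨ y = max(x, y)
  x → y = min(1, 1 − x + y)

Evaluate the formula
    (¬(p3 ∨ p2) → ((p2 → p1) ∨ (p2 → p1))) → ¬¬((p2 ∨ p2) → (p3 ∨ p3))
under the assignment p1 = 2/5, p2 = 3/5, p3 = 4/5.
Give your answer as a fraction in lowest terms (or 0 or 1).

p3 ∨ p2 = 4/5 ∨ 3/5 = 4/5
¬(p3 ∨ p2) = ¬4/5 = 1/5
p2 → p1 = 3/5 → 2/5 = 4/5
p2 → p1 = 3/5 → 2/5 = 4/5
(p2 → p1) ∨ (p2 → p1) = 4/5 ∨ 4/5 = 4/5
¬(p3 ∨ p2) → ((p2 → p1) ∨ (p2 → p1)) = 1/5 → 4/5 = 1
p2 ∨ p2 = 3/5 ∨ 3/5 = 3/5
p3 ∨ p3 = 4/5 ∨ 4/5 = 4/5
(p2 ∨ p2) → (p3 ∨ p3) = 3/5 → 4/5 = 1
¬((p2 ∨ p2) → (p3 ∨ p3)) = ¬1 = 0
¬¬((p2 ∨ p2) → (p3 ∨ p3)) = ¬0 = 1
(¬(p3 ∨ p2) → ((p2 → p1) ∨ (p2 → p1))) → ¬¬((p2 ∨ p2) → (p3 ∨ p3)) = 1 → 1 = 1

1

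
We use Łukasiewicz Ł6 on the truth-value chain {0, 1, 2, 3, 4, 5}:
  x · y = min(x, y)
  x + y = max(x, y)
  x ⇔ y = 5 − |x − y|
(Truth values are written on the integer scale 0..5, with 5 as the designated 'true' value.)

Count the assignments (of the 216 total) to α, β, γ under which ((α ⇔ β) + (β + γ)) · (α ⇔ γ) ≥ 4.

79

value 5: 16 assignments (counts)
value 4: 63 assignments (counts)
value 3: 61 assignments
value 2: 39 assignments
value 1: 25 assignments
value 0: 12 assignments
So 79 of the 216 assignments meet the threshold.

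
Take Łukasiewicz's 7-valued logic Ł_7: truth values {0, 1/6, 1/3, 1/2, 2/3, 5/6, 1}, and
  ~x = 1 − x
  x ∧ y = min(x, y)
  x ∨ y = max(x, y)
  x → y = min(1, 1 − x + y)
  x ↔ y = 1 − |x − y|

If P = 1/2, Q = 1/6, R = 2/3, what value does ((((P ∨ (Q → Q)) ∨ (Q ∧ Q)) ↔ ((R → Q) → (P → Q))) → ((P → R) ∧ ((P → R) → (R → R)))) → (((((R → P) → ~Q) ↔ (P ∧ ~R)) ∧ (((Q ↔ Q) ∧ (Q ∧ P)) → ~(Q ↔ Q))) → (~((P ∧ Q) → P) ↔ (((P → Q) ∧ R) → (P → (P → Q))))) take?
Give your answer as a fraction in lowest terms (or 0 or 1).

Q → Q = 1/6 → 1/6 = 1
P ∨ (Q → Q) = 1/2 ∨ 1 = 1
Q ∧ Q = 1/6 ∧ 1/6 = 1/6
(P ∨ (Q → Q)) ∨ (Q ∧ Q) = 1 ∨ 1/6 = 1
R → Q = 2/3 → 1/6 = 1/2
P → Q = 1/2 → 1/6 = 2/3
(R → Q) → (P → Q) = 1/2 → 2/3 = 1
((P ∨ (Q → Q)) ∨ (Q ∧ Q)) ↔ ((R → Q) → (P → Q)) = 1 ↔ 1 = 1
P → R = 1/2 → 2/3 = 1
P → R = 1/2 → 2/3 = 1
R → R = 2/3 → 2/3 = 1
(P → R) → (R → R) = 1 → 1 = 1
(P → R) ∧ ((P → R) → (R → R)) = 1 ∧ 1 = 1
(((P ∨ (Q → Q)) ∨ (Q ∧ Q)) ↔ ((R → Q) → (P → Q))) → ((P → R) ∧ ((P → R) → (R → R))) = 1 → 1 = 1
R → P = 2/3 → 1/2 = 5/6
~Q = ~1/6 = 5/6
(R → P) → ~Q = 5/6 → 5/6 = 1
~R = ~2/3 = 1/3
P ∧ ~R = 1/2 ∧ 1/3 = 1/3
((R → P) → ~Q) ↔ (P ∧ ~R) = 1 ↔ 1/3 = 1/3
Q ↔ Q = 1/6 ↔ 1/6 = 1
Q ∧ P = 1/6 ∧ 1/2 = 1/6
(Q ↔ Q) ∧ (Q ∧ P) = 1 ∧ 1/6 = 1/6
Q ↔ Q = 1/6 ↔ 1/6 = 1
~(Q ↔ Q) = ~1 = 0
((Q ↔ Q) ∧ (Q ∧ P)) → ~(Q ↔ Q) = 1/6 → 0 = 5/6
(((R → P) → ~Q) ↔ (P ∧ ~R)) ∧ (((Q ↔ Q) ∧ (Q ∧ P)) → ~(Q ↔ Q)) = 1/3 ∧ 5/6 = 1/3
P ∧ Q = 1/2 ∧ 1/6 = 1/6
(P ∧ Q) → P = 1/6 → 1/2 = 1
~((P ∧ Q) → P) = ~1 = 0
P → Q = 1/2 → 1/6 = 2/3
(P → Q) ∧ R = 2/3 ∧ 2/3 = 2/3
P → Q = 1/2 → 1/6 = 2/3
P → (P → Q) = 1/2 → 2/3 = 1
((P → Q) ∧ R) → (P → (P → Q)) = 2/3 → 1 = 1
~((P ∧ Q) → P) ↔ (((P → Q) ∧ R) → (P → (P → Q))) = 0 ↔ 1 = 0
((((R → P) → ~Q) ↔ (P ∧ ~R)) ∧ (((Q ↔ Q) ∧ (Q ∧ P)) → ~(Q ↔ Q))) → (~((P ∧ Q) → P) ↔ (((P → Q) ∧ R) → (P → (P → Q)))) = 1/3 → 0 = 2/3
((((P ∨ (Q → Q)) ∨ (Q ∧ Q)) ↔ ((R → Q) → (P → Q))) → ((P → R) ∧ ((P → R) → (R → R)))) → (((((R → P) → ~Q) ↔ (P ∧ ~R)) ∧ (((Q ↔ Q) ∧ (Q ∧ P)) → ~(Q ↔ Q))) → (~((P ∧ Q) → P) ↔ (((P → Q) ∧ R) → (P → (P → Q))))) = 1 → 2/3 = 2/3

2/3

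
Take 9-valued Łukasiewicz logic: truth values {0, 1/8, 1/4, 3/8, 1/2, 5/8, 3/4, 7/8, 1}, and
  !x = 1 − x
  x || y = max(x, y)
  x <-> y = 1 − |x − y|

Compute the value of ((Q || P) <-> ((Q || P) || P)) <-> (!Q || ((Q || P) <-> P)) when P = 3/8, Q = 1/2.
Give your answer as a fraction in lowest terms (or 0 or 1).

Q || P = 1/2 || 3/8 = 1/2
Q || P = 1/2 || 3/8 = 1/2
(Q || P) || P = 1/2 || 3/8 = 1/2
(Q || P) <-> ((Q || P) || P) = 1/2 <-> 1/2 = 1
!Q = !1/2 = 1/2
Q || P = 1/2 || 3/8 = 1/2
(Q || P) <-> P = 1/2 <-> 3/8 = 7/8
!Q || ((Q || P) <-> P) = 1/2 || 7/8 = 7/8
((Q || P) <-> ((Q || P) || P)) <-> (!Q || ((Q || P) <-> P)) = 1 <-> 7/8 = 7/8

7/8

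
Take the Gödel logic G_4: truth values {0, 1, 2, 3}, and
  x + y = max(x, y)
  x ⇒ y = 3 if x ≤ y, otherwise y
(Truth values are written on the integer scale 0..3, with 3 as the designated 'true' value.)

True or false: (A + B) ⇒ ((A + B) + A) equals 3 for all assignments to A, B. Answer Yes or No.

A = 0, B = 0 ↦ 3
A = 0, B = 1 ↦ 3
A = 0, B = 2 ↦ 3
A = 0, B = 3 ↦ 3
A = 1, B = 0 ↦ 3
A = 1, B = 1 ↦ 3
A = 1, B = 2 ↦ 3
A = 1, B = 3 ↦ 3
A = 2, B = 0 ↦ 3
A = 2, B = 1 ↦ 3
A = 2, B = 2 ↦ 3
A = 2, B = 3 ↦ 3
A = 3, B = 0 ↦ 3
A = 3, B = 1 ↦ 3
A = 3, B = 2 ↦ 3
A = 3, B = 3 ↦ 3
Every assignment gives a value ≥ 3.

Yes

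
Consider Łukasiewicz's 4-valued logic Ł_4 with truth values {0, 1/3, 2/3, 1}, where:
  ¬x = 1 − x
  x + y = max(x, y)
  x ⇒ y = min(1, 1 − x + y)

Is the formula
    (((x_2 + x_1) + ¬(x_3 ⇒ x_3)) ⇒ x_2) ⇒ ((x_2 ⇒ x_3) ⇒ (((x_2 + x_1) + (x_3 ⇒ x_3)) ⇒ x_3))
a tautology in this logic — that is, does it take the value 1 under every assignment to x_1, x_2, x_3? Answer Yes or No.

Counterexample: take x_1 = 0, x_2 = 0, x_3 = 0.
x_2 + x_1 = 0 + 0 = 0
x_3 ⇒ x_3 = 0 ⇒ 0 = 1
¬(x_3 ⇒ x_3) = ¬1 = 0
(x_2 + x_1) + ¬(x_3 ⇒ x_3) = 0 + 0 = 0
((x_2 + x_1) + ¬(x_3 ⇒ x_3)) ⇒ x_2 = 0 ⇒ 0 = 1
x_2 ⇒ x_3 = 0 ⇒ 0 = 1
x_2 + x_1 = 0 + 0 = 0
x_3 ⇒ x_3 = 0 ⇒ 0 = 1
(x_2 + x_1) + (x_3 ⇒ x_3) = 0 + 1 = 1
((x_2 + x_1) + (x_3 ⇒ x_3)) ⇒ x_3 = 1 ⇒ 0 = 0
(x_2 ⇒ x_3) ⇒ (((x_2 + x_1) + (x_3 ⇒ x_3)) ⇒ x_3) = 1 ⇒ 0 = 0
(((x_2 + x_1) + ¬(x_3 ⇒ x_3)) ⇒ x_2) ⇒ ((x_2 ⇒ x_3) ⇒ (((x_2 + x_1) + (x_3 ⇒ x_3)) ⇒ x_3)) = 1 ⇒ 0 = 0
This gives 0 ≠ 1.

No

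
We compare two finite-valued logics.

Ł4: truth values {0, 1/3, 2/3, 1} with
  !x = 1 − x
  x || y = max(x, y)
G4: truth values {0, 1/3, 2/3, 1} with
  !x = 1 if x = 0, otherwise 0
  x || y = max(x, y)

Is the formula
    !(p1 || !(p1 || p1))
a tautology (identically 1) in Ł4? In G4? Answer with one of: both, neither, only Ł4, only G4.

neither

In Ł4: at p1 = 0 the value is 0 — not a tautology.
In G4: at p1 = 0 the value is 0 — not a tautology.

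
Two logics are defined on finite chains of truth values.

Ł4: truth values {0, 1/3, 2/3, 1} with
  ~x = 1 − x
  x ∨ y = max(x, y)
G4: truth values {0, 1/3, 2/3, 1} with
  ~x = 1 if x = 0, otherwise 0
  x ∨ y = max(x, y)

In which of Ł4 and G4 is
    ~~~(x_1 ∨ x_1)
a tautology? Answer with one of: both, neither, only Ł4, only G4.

In Ł4: at x_1 = 1/3 the value is 2/3 — not a tautology.
In G4: at x_1 = 1/3 the value is 0 — not a tautology.

neither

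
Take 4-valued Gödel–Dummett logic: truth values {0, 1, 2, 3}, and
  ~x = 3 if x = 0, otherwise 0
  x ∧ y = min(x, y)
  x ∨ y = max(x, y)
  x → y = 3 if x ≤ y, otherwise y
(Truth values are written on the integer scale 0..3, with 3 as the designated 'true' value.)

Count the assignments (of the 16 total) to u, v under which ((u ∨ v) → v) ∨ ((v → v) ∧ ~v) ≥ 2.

14

u = 0, v = 0 ↦ 3  ≥
u = 0, v = 1 ↦ 3  ≥
u = 0, v = 2 ↦ 3  ≥
u = 0, v = 3 ↦ 3  ≥
u = 1, v = 0 ↦ 3  ≥
u = 1, v = 1 ↦ 3  ≥
u = 1, v = 2 ↦ 3  ≥
u = 1, v = 3 ↦ 3  ≥
u = 2, v = 0 ↦ 3  ≥
u = 2, v = 1 ↦ 1  <
u = 2, v = 2 ↦ 3  ≥
u = 2, v = 3 ↦ 3  ≥
u = 3, v = 0 ↦ 3  ≥
u = 3, v = 1 ↦ 1  <
u = 3, v = 2 ↦ 2  ≥
u = 3, v = 3 ↦ 3  ≥
So 14 of the 16 assignments meet the threshold.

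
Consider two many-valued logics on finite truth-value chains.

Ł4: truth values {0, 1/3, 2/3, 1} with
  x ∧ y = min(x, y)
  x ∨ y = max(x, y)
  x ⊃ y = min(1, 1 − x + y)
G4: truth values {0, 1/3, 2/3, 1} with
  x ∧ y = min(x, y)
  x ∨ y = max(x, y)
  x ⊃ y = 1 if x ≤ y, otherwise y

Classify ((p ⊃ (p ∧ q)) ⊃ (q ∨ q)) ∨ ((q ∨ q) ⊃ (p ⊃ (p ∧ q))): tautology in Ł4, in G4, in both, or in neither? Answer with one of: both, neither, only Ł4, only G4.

both

In Ł4: every assignment gives 1 — tautology.
In G4: every assignment gives 1 — tautology.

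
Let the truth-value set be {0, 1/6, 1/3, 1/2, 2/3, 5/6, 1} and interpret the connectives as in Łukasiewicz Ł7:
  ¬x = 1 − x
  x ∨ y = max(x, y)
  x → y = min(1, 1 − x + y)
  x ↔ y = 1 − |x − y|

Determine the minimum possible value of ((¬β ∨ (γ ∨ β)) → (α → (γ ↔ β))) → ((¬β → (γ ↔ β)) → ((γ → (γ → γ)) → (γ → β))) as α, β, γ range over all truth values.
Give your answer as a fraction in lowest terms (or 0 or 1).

Take α = 0, β = 1/2, γ = 1:
¬β = ¬1/2 = 1/2
γ ∨ β = 1 ∨ 1/2 = 1
¬β ∨ (γ ∨ β) = 1/2 ∨ 1 = 1
γ ↔ β = 1 ↔ 1/2 = 1/2
α → (γ ↔ β) = 0 → 1/2 = 1
(¬β ∨ (γ ∨ β)) → (α → (γ ↔ β)) = 1 → 1 = 1
¬β = ¬1/2 = 1/2
γ ↔ β = 1 ↔ 1/2 = 1/2
¬β → (γ ↔ β) = 1/2 → 1/2 = 1
γ → γ = 1 → 1 = 1
γ → (γ → γ) = 1 → 1 = 1
γ → β = 1 → 1/2 = 1/2
(γ → (γ → γ)) → (γ → β) = 1 → 1/2 = 1/2
(¬β → (γ ↔ β)) → ((γ → (γ → γ)) → (γ → β)) = 1 → 1/2 = 1/2
((¬β ∨ (γ ∨ β)) → (α → (γ ↔ β))) → ((¬β → (γ ↔ β)) → ((γ → (γ → γ)) → (γ → β))) = 1 → 1/2 = 1/2
No assignment yields a value below 1/2, so this is the minimum.

1/2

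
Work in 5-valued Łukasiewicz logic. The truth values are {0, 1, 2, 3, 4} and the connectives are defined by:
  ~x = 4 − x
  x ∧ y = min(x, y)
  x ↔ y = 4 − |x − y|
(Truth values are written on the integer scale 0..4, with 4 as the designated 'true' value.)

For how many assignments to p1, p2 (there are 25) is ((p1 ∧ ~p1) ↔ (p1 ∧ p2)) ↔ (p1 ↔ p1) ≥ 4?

value 4: 14 assignments (counts)
value 3: 5 assignments
value 2: 4 assignments
value 1: 1 assignment
value 0: 1 assignment
So 14 of the 25 assignments meet the threshold.

14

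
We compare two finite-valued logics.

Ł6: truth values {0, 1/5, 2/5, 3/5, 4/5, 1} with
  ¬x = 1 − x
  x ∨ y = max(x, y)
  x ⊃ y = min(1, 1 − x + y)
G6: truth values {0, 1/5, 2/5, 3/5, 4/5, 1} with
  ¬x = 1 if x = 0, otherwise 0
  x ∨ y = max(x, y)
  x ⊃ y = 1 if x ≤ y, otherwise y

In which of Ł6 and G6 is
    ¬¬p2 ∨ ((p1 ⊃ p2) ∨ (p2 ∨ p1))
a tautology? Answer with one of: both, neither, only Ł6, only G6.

neither

In Ł6: at p1 = 1/5, p2 = 0 the value is 4/5 — not a tautology.
In G6: at p1 = 1/5, p2 = 0 the value is 1/5 — not a tautology.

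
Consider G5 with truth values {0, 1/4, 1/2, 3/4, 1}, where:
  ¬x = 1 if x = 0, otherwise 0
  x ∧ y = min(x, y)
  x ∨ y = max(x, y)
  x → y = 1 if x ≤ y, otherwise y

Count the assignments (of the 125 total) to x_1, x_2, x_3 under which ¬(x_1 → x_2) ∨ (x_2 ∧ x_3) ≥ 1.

value 1: 25 assignments (counts)
value 3/4: 15 assignments
value 1/2: 25 assignments
value 1/4: 35 assignments
value 0: 25 assignments
So 25 of the 125 assignments meet the threshold.

25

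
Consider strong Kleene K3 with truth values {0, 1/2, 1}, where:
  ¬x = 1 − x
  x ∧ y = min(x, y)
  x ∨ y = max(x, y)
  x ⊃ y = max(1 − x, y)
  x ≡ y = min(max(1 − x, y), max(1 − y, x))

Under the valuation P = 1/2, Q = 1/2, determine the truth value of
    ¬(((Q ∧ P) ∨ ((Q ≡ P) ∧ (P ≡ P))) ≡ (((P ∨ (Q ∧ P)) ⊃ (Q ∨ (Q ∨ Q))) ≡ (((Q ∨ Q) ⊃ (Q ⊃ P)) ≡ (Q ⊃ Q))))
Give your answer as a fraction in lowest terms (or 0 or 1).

Q ∧ P = 1/2 ∧ 1/2 = 1/2
Q ≡ P = 1/2 ≡ 1/2 = 1/2
P ≡ P = 1/2 ≡ 1/2 = 1/2
(Q ≡ P) ∧ (P ≡ P) = 1/2 ∧ 1/2 = 1/2
(Q ∧ P) ∨ ((Q ≡ P) ∧ (P ≡ P)) = 1/2 ∨ 1/2 = 1/2
Q ∧ P = 1/2 ∧ 1/2 = 1/2
P ∨ (Q ∧ P) = 1/2 ∨ 1/2 = 1/2
Q ∨ Q = 1/2 ∨ 1/2 = 1/2
Q ∨ (Q ∨ Q) = 1/2 ∨ 1/2 = 1/2
(P ∨ (Q ∧ P)) ⊃ (Q ∨ (Q ∨ Q)) = 1/2 ⊃ 1/2 = 1/2
Q ∨ Q = 1/2 ∨ 1/2 = 1/2
Q ⊃ P = 1/2 ⊃ 1/2 = 1/2
(Q ∨ Q) ⊃ (Q ⊃ P) = 1/2 ⊃ 1/2 = 1/2
Q ⊃ Q = 1/2 ⊃ 1/2 = 1/2
((Q ∨ Q) ⊃ (Q ⊃ P)) ≡ (Q ⊃ Q) = 1/2 ≡ 1/2 = 1/2
((P ∨ (Q ∧ P)) ⊃ (Q ∨ (Q ∨ Q))) ≡ (((Q ∨ Q) ⊃ (Q ⊃ P)) ≡ (Q ⊃ Q)) = 1/2 ≡ 1/2 = 1/2
((Q ∧ P) ∨ ((Q ≡ P) ∧ (P ≡ P))) ≡ (((P ∨ (Q ∧ P)) ⊃ (Q ∨ (Q ∨ Q))) ≡ (((Q ∨ Q) ⊃ (Q ⊃ P)) ≡ (Q ⊃ Q))) = 1/2 ≡ 1/2 = 1/2
¬(((Q ∧ P) ∨ ((Q ≡ P) ∧ (P ≡ P))) ≡ (((P ∨ (Q ∧ P)) ⊃ (Q ∨ (Q ∨ Q))) ≡ (((Q ∨ Q) ⊃ (Q ⊃ P)) ≡ (Q ⊃ Q)))) = ¬1/2 = 1/2

1/2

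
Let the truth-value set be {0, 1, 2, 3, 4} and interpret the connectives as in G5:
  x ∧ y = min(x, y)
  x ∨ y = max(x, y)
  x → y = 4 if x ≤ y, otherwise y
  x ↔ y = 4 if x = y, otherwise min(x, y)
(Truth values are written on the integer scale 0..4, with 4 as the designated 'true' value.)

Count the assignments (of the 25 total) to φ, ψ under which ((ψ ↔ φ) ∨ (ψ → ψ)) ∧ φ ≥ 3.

10

value 4: 5 assignments (counts)
value 3: 5 assignments (counts)
value 2: 5 assignments
value 1: 5 assignments
value 0: 5 assignments
So 10 of the 25 assignments meet the threshold.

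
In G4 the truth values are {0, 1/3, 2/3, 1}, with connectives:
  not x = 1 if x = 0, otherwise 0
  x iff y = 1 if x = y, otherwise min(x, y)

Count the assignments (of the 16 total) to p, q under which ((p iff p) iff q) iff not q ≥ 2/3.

p = 0, q = 0 ↦ 0  <
p = 0, q = 1/3 ↦ 0  <
p = 0, q = 2/3 ↦ 0  <
p = 0, q = 1 ↦ 0  <
p = 1/3, q = 0 ↦ 0  <
p = 1/3, q = 1/3 ↦ 0  <
p = 1/3, q = 2/3 ↦ 0  <
p = 1/3, q = 1 ↦ 0  <
p = 2/3, q = 0 ↦ 0  <
p = 2/3, q = 1/3 ↦ 0  <
p = 2/3, q = 2/3 ↦ 0  <
p = 2/3, q = 1 ↦ 0  <
p = 1, q = 0 ↦ 0  <
p = 1, q = 1/3 ↦ 0  <
p = 1, q = 2/3 ↦ 0  <
p = 1, q = 1 ↦ 0  <
So 0 of the 16 assignments meet the threshold.

0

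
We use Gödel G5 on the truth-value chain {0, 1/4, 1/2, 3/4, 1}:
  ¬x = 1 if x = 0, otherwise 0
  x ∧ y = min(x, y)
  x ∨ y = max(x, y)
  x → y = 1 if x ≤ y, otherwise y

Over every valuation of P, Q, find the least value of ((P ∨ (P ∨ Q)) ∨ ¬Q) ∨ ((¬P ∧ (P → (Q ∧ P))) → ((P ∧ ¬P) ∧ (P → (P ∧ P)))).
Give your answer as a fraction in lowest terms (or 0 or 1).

Take P = 0, Q = 1/4:
P ∨ Q = 0 ∨ 1/4 = 1/4
P ∨ (P ∨ Q) = 0 ∨ 1/4 = 1/4
¬Q = ¬1/4 = 0
(P ∨ (P ∨ Q)) ∨ ¬Q = 1/4 ∨ 0 = 1/4
¬P = ¬0 = 1
Q ∧ P = 1/4 ∧ 0 = 0
P → (Q ∧ P) = 0 → 0 = 1
¬P ∧ (P → (Q ∧ P)) = 1 ∧ 1 = 1
¬P = ¬0 = 1
P ∧ ¬P = 0 ∧ 1 = 0
P ∧ P = 0 ∧ 0 = 0
P → (P ∧ P) = 0 → 0 = 1
(P ∧ ¬P) ∧ (P → (P ∧ P)) = 0 ∧ 1 = 0
(¬P ∧ (P → (Q ∧ P))) → ((P ∧ ¬P) ∧ (P → (P ∧ P))) = 1 → 0 = 0
((P ∨ (P ∨ Q)) ∨ ¬Q) ∨ ((¬P ∧ (P → (Q ∧ P))) → ((P ∧ ¬P) ∧ (P → (P ∧ P)))) = 1/4 ∨ 0 = 1/4
No assignment yields a value below 1/4, so this is the minimum.

1/4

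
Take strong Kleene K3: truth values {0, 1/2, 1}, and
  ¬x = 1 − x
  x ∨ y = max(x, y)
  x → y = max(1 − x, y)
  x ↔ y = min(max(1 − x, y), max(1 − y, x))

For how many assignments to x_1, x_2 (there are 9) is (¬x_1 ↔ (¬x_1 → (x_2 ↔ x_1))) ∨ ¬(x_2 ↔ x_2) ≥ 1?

x_1 = 0, x_2 = 0 ↦ 1  ≥
x_1 = 0, x_2 = 1/2 ↦ 1/2  <
x_1 = 0, x_2 = 1 ↦ 0  <
x_1 = 1/2, x_2 = 0 ↦ 1/2  <
x_1 = 1/2, x_2 = 1/2 ↦ 1/2  <
x_1 = 1/2, x_2 = 1 ↦ 1/2  <
x_1 = 1, x_2 = 0 ↦ 0  <
x_1 = 1, x_2 = 1/2 ↦ 1/2  <
x_1 = 1, x_2 = 1 ↦ 0  <
So 1 of the 9 assignments meets the threshold.

1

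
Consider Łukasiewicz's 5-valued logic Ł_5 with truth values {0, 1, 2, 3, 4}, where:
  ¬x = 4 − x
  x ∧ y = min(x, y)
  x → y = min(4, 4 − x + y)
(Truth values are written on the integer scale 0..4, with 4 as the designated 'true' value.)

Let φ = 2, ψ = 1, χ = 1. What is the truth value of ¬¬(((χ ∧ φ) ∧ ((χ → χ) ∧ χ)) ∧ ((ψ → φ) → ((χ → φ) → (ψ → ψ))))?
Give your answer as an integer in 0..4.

χ ∧ φ = 1 ∧ 2 = 1
χ → χ = 1 → 1 = 4
(χ → χ) ∧ χ = 4 ∧ 1 = 1
(χ ∧ φ) ∧ ((χ → χ) ∧ χ) = 1 ∧ 1 = 1
ψ → φ = 1 → 2 = 4
χ → φ = 1 → 2 = 4
ψ → ψ = 1 → 1 = 4
(χ → φ) → (ψ → ψ) = 4 → 4 = 4
(ψ → φ) → ((χ → φ) → (ψ → ψ)) = 4 → 4 = 4
((χ ∧ φ) ∧ ((χ → χ) ∧ χ)) ∧ ((ψ → φ) → ((χ → φ) → (ψ → ψ))) = 1 ∧ 4 = 1
¬(((χ ∧ φ) ∧ ((χ → χ) ∧ χ)) ∧ ((ψ → φ) → ((χ → φ) → (ψ → ψ)))) = ¬1 = 3
¬¬(((χ ∧ φ) ∧ ((χ → χ) ∧ χ)) ∧ ((ψ → φ) → ((χ → φ) → (ψ → ψ)))) = ¬3 = 1

1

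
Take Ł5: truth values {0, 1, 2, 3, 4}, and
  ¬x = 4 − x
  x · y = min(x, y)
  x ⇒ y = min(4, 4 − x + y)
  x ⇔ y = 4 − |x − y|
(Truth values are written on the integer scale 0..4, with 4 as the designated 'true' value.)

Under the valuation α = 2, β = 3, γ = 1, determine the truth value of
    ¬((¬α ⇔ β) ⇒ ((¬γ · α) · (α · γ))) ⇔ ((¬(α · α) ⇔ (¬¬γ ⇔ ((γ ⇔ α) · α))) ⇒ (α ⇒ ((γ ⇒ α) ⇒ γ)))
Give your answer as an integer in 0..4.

¬α = ¬2 = 2
¬α ⇔ β = 2 ⇔ 3 = 3
¬γ = ¬1 = 3
¬γ · α = 3 · 2 = 2
α · γ = 2 · 1 = 1
(¬γ · α) · (α · γ) = 2 · 1 = 1
(¬α ⇔ β) ⇒ ((¬γ · α) · (α · γ)) = 3 ⇒ 1 = 2
¬((¬α ⇔ β) ⇒ ((¬γ · α) · (α · γ))) = ¬2 = 2
α · α = 2 · 2 = 2
¬(α · α) = ¬2 = 2
¬γ = ¬1 = 3
¬¬γ = ¬3 = 1
γ ⇔ α = 1 ⇔ 2 = 3
(γ ⇔ α) · α = 3 · 2 = 2
¬¬γ ⇔ ((γ ⇔ α) · α) = 1 ⇔ 2 = 3
¬(α · α) ⇔ (¬¬γ ⇔ ((γ ⇔ α) · α)) = 2 ⇔ 3 = 3
γ ⇒ α = 1 ⇒ 2 = 4
(γ ⇒ α) ⇒ γ = 4 ⇒ 1 = 1
α ⇒ ((γ ⇒ α) ⇒ γ) = 2 ⇒ 1 = 3
(¬(α · α) ⇔ (¬¬γ ⇔ ((γ ⇔ α) · α))) ⇒ (α ⇒ ((γ ⇒ α) ⇒ γ)) = 3 ⇒ 3 = 4
¬((¬α ⇔ β) ⇒ ((¬γ · α) · (α · γ))) ⇔ ((¬(α · α) ⇔ (¬¬γ ⇔ ((γ ⇔ α) · α))) ⇒ (α ⇒ ((γ ⇒ α) ⇒ γ))) = 2 ⇔ 4 = 2

2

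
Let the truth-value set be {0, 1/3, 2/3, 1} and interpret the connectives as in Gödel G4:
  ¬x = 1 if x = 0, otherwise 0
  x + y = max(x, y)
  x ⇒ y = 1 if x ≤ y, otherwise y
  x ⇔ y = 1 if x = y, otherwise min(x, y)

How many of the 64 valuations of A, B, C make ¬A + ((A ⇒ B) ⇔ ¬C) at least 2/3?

value 1: 31 assignments (counts)
value 2/3: 1 assignment (counts)
value 1/3: 2 assignments
value 0: 30 assignments
So 32 of the 64 assignments meet the threshold.

32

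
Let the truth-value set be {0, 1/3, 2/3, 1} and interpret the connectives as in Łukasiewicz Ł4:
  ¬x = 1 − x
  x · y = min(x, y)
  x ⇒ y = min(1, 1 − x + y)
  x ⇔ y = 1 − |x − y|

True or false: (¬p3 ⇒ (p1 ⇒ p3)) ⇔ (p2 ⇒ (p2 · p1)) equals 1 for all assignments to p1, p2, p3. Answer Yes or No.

No

Counterexample: take p1 = 0, p2 = 1/3, p3 = 0.
¬p3 = ¬0 = 1
p1 ⇒ p3 = 0 ⇒ 0 = 1
¬p3 ⇒ (p1 ⇒ p3) = 1 ⇒ 1 = 1
p2 · p1 = 1/3 · 0 = 0
p2 ⇒ (p2 · p1) = 1/3 ⇒ 0 = 2/3
(¬p3 ⇒ (p1 ⇒ p3)) ⇔ (p2 ⇒ (p2 · p1)) = 1 ⇔ 2/3 = 2/3
This gives 2/3 ≠ 1.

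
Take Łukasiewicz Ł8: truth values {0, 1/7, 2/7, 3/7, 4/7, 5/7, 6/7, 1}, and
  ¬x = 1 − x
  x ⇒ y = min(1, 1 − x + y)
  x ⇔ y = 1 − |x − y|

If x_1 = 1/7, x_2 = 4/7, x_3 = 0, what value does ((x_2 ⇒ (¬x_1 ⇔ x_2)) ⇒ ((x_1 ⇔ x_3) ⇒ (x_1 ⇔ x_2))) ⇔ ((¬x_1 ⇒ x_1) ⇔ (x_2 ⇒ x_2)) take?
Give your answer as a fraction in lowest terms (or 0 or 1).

¬x_1 = ¬1/7 = 6/7
¬x_1 ⇔ x_2 = 6/7 ⇔ 4/7 = 5/7
x_2 ⇒ (¬x_1 ⇔ x_2) = 4/7 ⇒ 5/7 = 1
x_1 ⇔ x_3 = 1/7 ⇔ 0 = 6/7
x_1 ⇔ x_2 = 1/7 ⇔ 4/7 = 4/7
(x_1 ⇔ x_3) ⇒ (x_1 ⇔ x_2) = 6/7 ⇒ 4/7 = 5/7
(x_2 ⇒ (¬x_1 ⇔ x_2)) ⇒ ((x_1 ⇔ x_3) ⇒ (x_1 ⇔ x_2)) = 1 ⇒ 5/7 = 5/7
¬x_1 = ¬1/7 = 6/7
¬x_1 ⇒ x_1 = 6/7 ⇒ 1/7 = 2/7
x_2 ⇒ x_2 = 4/7 ⇒ 4/7 = 1
(¬x_1 ⇒ x_1) ⇔ (x_2 ⇒ x_2) = 2/7 ⇔ 1 = 2/7
((x_2 ⇒ (¬x_1 ⇔ x_2)) ⇒ ((x_1 ⇔ x_3) ⇒ (x_1 ⇔ x_2))) ⇔ ((¬x_1 ⇒ x_1) ⇔ (x_2 ⇒ x_2)) = 5/7 ⇔ 2/7 = 4/7

4/7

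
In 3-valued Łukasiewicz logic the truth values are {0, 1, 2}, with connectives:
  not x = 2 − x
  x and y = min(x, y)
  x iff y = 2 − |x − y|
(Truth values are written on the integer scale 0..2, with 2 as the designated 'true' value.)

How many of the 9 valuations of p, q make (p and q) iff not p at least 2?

3

p = 0, q = 0 ↦ 0  <
p = 0, q = 1 ↦ 0  <
p = 0, q = 2 ↦ 0  <
p = 1, q = 0 ↦ 1  <
p = 1, q = 1 ↦ 2  ≥
p = 1, q = 2 ↦ 2  ≥
p = 2, q = 0 ↦ 2  ≥
p = 2, q = 1 ↦ 1  <
p = 2, q = 2 ↦ 0  <
So 3 of the 9 assignments meet the threshold.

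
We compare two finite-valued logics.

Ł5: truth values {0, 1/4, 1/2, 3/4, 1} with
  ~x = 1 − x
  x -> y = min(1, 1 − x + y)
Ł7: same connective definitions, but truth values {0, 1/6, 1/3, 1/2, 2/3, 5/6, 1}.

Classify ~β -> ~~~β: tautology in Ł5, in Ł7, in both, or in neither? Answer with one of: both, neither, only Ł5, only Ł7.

both

In Ł5: every assignment gives 1 — tautology.
In Ł7: every assignment gives 1 — tautology.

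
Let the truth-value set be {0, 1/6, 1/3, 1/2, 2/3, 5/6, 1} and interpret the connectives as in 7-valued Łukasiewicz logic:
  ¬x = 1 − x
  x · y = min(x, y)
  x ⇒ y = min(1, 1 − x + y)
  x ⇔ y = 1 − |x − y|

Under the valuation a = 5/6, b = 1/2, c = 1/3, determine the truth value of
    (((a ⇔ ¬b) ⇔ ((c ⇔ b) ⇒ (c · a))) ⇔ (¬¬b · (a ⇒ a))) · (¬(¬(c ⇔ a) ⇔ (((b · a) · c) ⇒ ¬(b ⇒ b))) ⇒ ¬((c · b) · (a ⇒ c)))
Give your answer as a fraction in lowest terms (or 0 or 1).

¬b = ¬1/2 = 1/2
a ⇔ ¬b = 5/6 ⇔ 1/2 = 2/3
c ⇔ b = 1/3 ⇔ 1/2 = 5/6
c · a = 1/3 · 5/6 = 1/3
(c ⇔ b) ⇒ (c · a) = 5/6 ⇒ 1/3 = 1/2
(a ⇔ ¬b) ⇔ ((c ⇔ b) ⇒ (c · a)) = 2/3 ⇔ 1/2 = 5/6
¬b = ¬1/2 = 1/2
¬¬b = ¬1/2 = 1/2
a ⇒ a = 5/6 ⇒ 5/6 = 1
¬¬b · (a ⇒ a) = 1/2 · 1 = 1/2
((a ⇔ ¬b) ⇔ ((c ⇔ b) ⇒ (c · a))) ⇔ (¬¬b · (a ⇒ a)) = 5/6 ⇔ 1/2 = 2/3
c ⇔ a = 1/3 ⇔ 5/6 = 1/2
¬(c ⇔ a) = ¬1/2 = 1/2
b · a = 1/2 · 5/6 = 1/2
(b · a) · c = 1/2 · 1/3 = 1/3
b ⇒ b = 1/2 ⇒ 1/2 = 1
¬(b ⇒ b) = ¬1 = 0
((b · a) · c) ⇒ ¬(b ⇒ b) = 1/3 ⇒ 0 = 2/3
¬(c ⇔ a) ⇔ (((b · a) · c) ⇒ ¬(b ⇒ b)) = 1/2 ⇔ 2/3 = 5/6
¬(¬(c ⇔ a) ⇔ (((b · a) · c) ⇒ ¬(b ⇒ b))) = ¬5/6 = 1/6
c · b = 1/3 · 1/2 = 1/3
a ⇒ c = 5/6 ⇒ 1/3 = 1/2
(c · b) · (a ⇒ c) = 1/3 · 1/2 = 1/3
¬((c · b) · (a ⇒ c)) = ¬1/3 = 2/3
¬(¬(c ⇔ a) ⇔ (((b · a) · c) ⇒ ¬(b ⇒ b))) ⇒ ¬((c · b) · (a ⇒ c)) = 1/6 ⇒ 2/3 = 1
(((a ⇔ ¬b) ⇔ ((c ⇔ b) ⇒ (c · a))) ⇔ (¬¬b · (a ⇒ a))) · (¬(¬(c ⇔ a) ⇔ (((b · a) · c) ⇒ ¬(b ⇒ b))) ⇒ ¬((c · b) · (a ⇒ c))) = 2/3 · 1 = 2/3

2/3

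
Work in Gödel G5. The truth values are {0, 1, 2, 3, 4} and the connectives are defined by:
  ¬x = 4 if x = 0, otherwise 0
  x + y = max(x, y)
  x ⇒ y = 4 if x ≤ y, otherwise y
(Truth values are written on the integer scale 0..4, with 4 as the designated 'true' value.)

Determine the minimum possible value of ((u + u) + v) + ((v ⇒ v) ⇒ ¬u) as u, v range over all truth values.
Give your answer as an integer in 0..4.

1

Take u = 1, v = 0:
u + u = 1 + 1 = 1
(u + u) + v = 1 + 0 = 1
v ⇒ v = 0 ⇒ 0 = 4
¬u = ¬1 = 0
(v ⇒ v) ⇒ ¬u = 4 ⇒ 0 = 0
((u + u) + v) + ((v ⇒ v) ⇒ ¬u) = 1 + 0 = 1
No assignment yields a value below 1, so this is the minimum.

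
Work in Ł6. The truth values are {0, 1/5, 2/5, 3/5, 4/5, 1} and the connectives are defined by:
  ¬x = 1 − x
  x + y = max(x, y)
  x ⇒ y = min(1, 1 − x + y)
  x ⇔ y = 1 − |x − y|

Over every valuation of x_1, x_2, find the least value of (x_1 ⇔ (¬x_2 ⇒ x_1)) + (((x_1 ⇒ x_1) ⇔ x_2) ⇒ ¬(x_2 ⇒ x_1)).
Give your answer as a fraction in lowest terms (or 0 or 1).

Take x_1 = 2/5, x_2 = 2/5:
¬x_2 = ¬2/5 = 3/5
¬x_2 ⇒ x_1 = 3/5 ⇒ 2/5 = 4/5
x_1 ⇔ (¬x_2 ⇒ x_1) = 2/5 ⇔ 4/5 = 3/5
x_1 ⇒ x_1 = 2/5 ⇒ 2/5 = 1
(x_1 ⇒ x_1) ⇔ x_2 = 1 ⇔ 2/5 = 2/5
x_2 ⇒ x_1 = 2/5 ⇒ 2/5 = 1
¬(x_2 ⇒ x_1) = ¬1 = 0
((x_1 ⇒ x_1) ⇔ x_2) ⇒ ¬(x_2 ⇒ x_1) = 2/5 ⇒ 0 = 3/5
(x_1 ⇔ (¬x_2 ⇒ x_1)) + (((x_1 ⇒ x_1) ⇔ x_2) ⇒ ¬(x_2 ⇒ x_1)) = 3/5 + 3/5 = 3/5
No assignment yields a value below 3/5, so this is the minimum.

3/5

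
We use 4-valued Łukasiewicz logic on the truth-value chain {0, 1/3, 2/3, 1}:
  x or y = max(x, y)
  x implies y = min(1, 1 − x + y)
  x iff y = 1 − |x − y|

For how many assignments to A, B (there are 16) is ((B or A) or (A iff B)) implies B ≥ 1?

A = 0, B = 0 ↦ 0  <
A = 0, B = 1/3 ↦ 2/3  <
A = 0, B = 2/3 ↦ 1  ≥
A = 0, B = 1 ↦ 1  ≥
A = 1/3, B = 0 ↦ 1/3  <
A = 1/3, B = 1/3 ↦ 1/3  <
A = 1/3, B = 2/3 ↦ 1  ≥
A = 1/3, B = 1 ↦ 1  ≥
A = 2/3, B = 0 ↦ 1/3  <
A = 2/3, B = 1/3 ↦ 2/3  <
A = 2/3, B = 2/3 ↦ 2/3  <
A = 2/3, B = 1 ↦ 1  ≥
A = 1, B = 0 ↦ 0  <
A = 1, B = 1/3 ↦ 1/3  <
A = 1, B = 2/3 ↦ 2/3  <
A = 1, B = 1 ↦ 1  ≥
So 6 of the 16 assignments meet the threshold.

6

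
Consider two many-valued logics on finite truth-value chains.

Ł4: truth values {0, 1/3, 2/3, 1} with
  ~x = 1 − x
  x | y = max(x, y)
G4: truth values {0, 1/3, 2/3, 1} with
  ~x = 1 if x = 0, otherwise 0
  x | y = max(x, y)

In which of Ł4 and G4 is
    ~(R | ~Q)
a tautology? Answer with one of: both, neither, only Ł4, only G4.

In Ł4: at Q = 0, R = 0 the value is 0 — not a tautology.
In G4: at Q = 0, R = 0 the value is 0 — not a tautology.

neither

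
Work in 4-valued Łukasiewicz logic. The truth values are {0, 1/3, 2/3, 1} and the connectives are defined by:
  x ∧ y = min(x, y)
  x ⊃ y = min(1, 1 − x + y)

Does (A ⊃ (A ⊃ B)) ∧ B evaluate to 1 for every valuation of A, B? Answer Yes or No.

Counterexample: take A = 0, B = 0.
A ⊃ B = 0 ⊃ 0 = 1
A ⊃ (A ⊃ B) = 0 ⊃ 1 = 1
(A ⊃ (A ⊃ B)) ∧ B = 1 ∧ 0 = 0
This gives 0 ≠ 1.

No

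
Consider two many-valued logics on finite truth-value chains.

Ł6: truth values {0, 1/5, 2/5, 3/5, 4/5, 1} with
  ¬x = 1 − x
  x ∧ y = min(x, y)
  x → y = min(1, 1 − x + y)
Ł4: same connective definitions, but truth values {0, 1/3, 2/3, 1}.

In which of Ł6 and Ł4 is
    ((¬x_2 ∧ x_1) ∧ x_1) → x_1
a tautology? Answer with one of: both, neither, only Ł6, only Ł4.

In Ł6: every assignment gives 1 — tautology.
In Ł4: every assignment gives 1 — tautology.

both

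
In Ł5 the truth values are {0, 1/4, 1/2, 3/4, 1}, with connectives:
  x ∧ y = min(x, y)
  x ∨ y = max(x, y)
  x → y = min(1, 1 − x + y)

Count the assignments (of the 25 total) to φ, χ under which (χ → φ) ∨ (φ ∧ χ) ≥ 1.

15

value 1: 15 assignments (counts)
value 3/4: 4 assignments
value 1/2: 3 assignments
value 1/4: 2 assignments
value 0: 1 assignment
So 15 of the 25 assignments meet the threshold.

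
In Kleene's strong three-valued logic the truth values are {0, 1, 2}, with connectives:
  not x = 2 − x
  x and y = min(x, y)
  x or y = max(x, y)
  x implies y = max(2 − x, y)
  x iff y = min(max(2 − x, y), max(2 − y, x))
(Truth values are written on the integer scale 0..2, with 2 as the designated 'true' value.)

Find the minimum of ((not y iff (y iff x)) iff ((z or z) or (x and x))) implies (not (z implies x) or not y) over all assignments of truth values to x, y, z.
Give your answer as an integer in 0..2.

Take x = 0, y = 1, z = 0:
not y = not 1 = 1
y iff x = 1 iff 0 = 1
not y iff (y iff x) = 1 iff 1 = 1
z or z = 0 or 0 = 0
x and x = 0 and 0 = 0
(z or z) or (x and x) = 0 or 0 = 0
(not y iff (y iff x)) iff ((z or z) or (x and x)) = 1 iff 0 = 1
z implies x = 0 implies 0 = 2
not (z implies x) = not 2 = 0
not y = not 1 = 1
not (z implies x) or not y = 0 or 1 = 1
((not y iff (y iff x)) iff ((z or z) or (x and x))) implies (not (z implies x) or not y) = 1 implies 1 = 1
No assignment yields a value below 1, so this is the minimum.

1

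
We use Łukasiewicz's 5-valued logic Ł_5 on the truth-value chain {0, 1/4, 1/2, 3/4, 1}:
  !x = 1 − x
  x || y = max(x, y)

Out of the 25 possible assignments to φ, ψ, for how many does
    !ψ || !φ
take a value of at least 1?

9

value 1: 9 assignments (counts)
value 3/4: 7 assignments
value 1/2: 5 assignments
value 1/4: 3 assignments
value 0: 1 assignment
So 9 of the 25 assignments meet the threshold.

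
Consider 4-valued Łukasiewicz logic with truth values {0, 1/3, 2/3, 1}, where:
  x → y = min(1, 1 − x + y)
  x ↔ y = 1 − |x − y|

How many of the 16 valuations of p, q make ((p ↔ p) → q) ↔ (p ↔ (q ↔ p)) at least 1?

13

p = 0, q = 0 ↦ 1  ≥
p = 0, q = 1/3 ↦ 1  ≥
p = 0, q = 2/3 ↦ 1  ≥
p = 0, q = 1 ↦ 1  ≥
p = 1/3, q = 0 ↦ 1/3  <
p = 1/3, q = 1/3 ↦ 1  ≥
p = 1/3, q = 2/3 ↦ 1  ≥
p = 1/3, q = 1 ↦ 1  ≥
p = 2/3, q = 0 ↦ 1/3  <
p = 2/3, q = 1/3 ↦ 1/3  <
p = 2/3, q = 2/3 ↦ 1  ≥
p = 2/3, q = 1 ↦ 1  ≥
p = 1, q = 0 ↦ 1  ≥
p = 1, q = 1/3 ↦ 1  ≥
p = 1, q = 2/3 ↦ 1  ≥
p = 1, q = 1 ↦ 1  ≥
So 13 of the 16 assignments meet the threshold.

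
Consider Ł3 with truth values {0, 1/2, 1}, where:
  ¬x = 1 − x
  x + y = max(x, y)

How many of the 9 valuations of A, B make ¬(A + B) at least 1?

1

A = 0, B = 0 ↦ 1  ≥
A = 0, B = 1/2 ↦ 1/2  <
A = 0, B = 1 ↦ 0  <
A = 1/2, B = 0 ↦ 1/2  <
A = 1/2, B = 1/2 ↦ 1/2  <
A = 1/2, B = 1 ↦ 0  <
A = 1, B = 0 ↦ 0  <
A = 1, B = 1/2 ↦ 0  <
A = 1, B = 1 ↦ 0  <
So 1 of the 9 assignments meets the threshold.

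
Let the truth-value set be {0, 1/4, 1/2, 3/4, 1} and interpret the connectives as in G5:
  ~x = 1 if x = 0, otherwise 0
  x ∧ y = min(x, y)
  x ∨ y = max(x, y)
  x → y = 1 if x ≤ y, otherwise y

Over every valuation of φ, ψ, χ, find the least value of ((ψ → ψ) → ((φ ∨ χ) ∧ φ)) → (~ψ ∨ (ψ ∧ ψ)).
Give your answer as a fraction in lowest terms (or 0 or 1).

Take φ = 1/2, ψ = 1/4, χ = 0:
ψ → ψ = 1/4 → 1/4 = 1
φ ∨ χ = 1/2 ∨ 0 = 1/2
(φ ∨ χ) ∧ φ = 1/2 ∧ 1/2 = 1/2
(ψ → ψ) → ((φ ∨ χ) ∧ φ) = 1 → 1/2 = 1/2
~ψ = ~1/4 = 0
ψ ∧ ψ = 1/4 ∧ 1/4 = 1/4
~ψ ∨ (ψ ∧ ψ) = 0 ∨ 1/4 = 1/4
((ψ → ψ) → ((φ ∨ χ) ∧ φ)) → (~ψ ∨ (ψ ∧ ψ)) = 1/2 → 1/4 = 1/4
No assignment yields a value below 1/4, so this is the minimum.

1/4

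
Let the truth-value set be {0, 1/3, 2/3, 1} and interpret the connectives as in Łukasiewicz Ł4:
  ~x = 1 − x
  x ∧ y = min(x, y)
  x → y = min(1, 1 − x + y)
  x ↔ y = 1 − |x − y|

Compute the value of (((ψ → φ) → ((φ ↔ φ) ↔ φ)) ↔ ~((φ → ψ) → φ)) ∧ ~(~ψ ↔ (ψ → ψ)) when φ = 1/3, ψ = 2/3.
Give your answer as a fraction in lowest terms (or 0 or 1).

2/3

ψ → φ = 2/3 → 1/3 = 2/3
φ ↔ φ = 1/3 ↔ 1/3 = 1
(φ ↔ φ) ↔ φ = 1 ↔ 1/3 = 1/3
(ψ → φ) → ((φ ↔ φ) ↔ φ) = 2/3 → 1/3 = 2/3
φ → ψ = 1/3 → 2/3 = 1
(φ → ψ) → φ = 1 → 1/3 = 1/3
~((φ → ψ) → φ) = ~1/3 = 2/3
((ψ → φ) → ((φ ↔ φ) ↔ φ)) ↔ ~((φ → ψ) → φ) = 2/3 ↔ 2/3 = 1
~ψ = ~2/3 = 1/3
ψ → ψ = 2/3 → 2/3 = 1
~ψ ↔ (ψ → ψ) = 1/3 ↔ 1 = 1/3
~(~ψ ↔ (ψ → ψ)) = ~1/3 = 2/3
(((ψ → φ) → ((φ ↔ φ) ↔ φ)) ↔ ~((φ → ψ) → φ)) ∧ ~(~ψ ↔ (ψ → ψ)) = 1 ∧ 2/3 = 2/3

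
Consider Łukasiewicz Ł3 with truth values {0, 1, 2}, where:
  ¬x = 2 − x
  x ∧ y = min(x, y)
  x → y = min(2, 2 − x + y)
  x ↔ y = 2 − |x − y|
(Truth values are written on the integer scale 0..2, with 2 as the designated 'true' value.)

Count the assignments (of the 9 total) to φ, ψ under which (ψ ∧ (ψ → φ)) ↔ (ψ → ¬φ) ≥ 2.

2

φ = 0, ψ = 0 ↦ 0  <
φ = 0, ψ = 1 ↦ 1  <
φ = 0, ψ = 2 ↦ 0  <
φ = 1, ψ = 0 ↦ 0  <
φ = 1, ψ = 1 ↦ 1  <
φ = 1, ψ = 2 ↦ 2  ≥
φ = 2, ψ = 0 ↦ 0  <
φ = 2, ψ = 1 ↦ 2  ≥
φ = 2, ψ = 2 ↦ 0  <
So 2 of the 9 assignments meet the threshold.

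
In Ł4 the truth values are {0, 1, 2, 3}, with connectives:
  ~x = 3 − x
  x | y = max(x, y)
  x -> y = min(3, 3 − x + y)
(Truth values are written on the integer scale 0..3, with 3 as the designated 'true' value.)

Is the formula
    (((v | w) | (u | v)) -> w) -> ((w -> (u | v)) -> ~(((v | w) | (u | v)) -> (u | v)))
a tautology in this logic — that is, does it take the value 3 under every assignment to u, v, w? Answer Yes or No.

No

Counterexample: take u = 0, v = 0, w = 0.
v | w = 0 | 0 = 0
u | v = 0 | 0 = 0
(v | w) | (u | v) = 0 | 0 = 0
((v | w) | (u | v)) -> w = 0 -> 0 = 3
u | v = 0 | 0 = 0
w -> (u | v) = 0 -> 0 = 3
v | w = 0 | 0 = 0
u | v = 0 | 0 = 0
(v | w) | (u | v) = 0 | 0 = 0
((v | w) | (u | v)) -> (u | v) = 0 -> 0 = 3
~(((v | w) | (u | v)) -> (u | v)) = ~3 = 0
(w -> (u | v)) -> ~(((v | w) | (u | v)) -> (u | v)) = 3 -> 0 = 0
(((v | w) | (u | v)) -> w) -> ((w -> (u | v)) -> ~(((v | w) | (u | v)) -> (u | v))) = 3 -> 0 = 0
This gives 0 ≠ 3.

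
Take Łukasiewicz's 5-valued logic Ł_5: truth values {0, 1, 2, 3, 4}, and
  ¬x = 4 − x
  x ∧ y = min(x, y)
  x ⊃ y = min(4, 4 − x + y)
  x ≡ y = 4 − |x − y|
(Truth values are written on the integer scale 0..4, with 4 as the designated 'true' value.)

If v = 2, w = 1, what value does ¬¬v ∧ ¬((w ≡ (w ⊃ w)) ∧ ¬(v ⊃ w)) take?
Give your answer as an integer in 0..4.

¬v = ¬2 = 2
¬¬v = ¬2 = 2
w ⊃ w = 1 ⊃ 1 = 4
w ≡ (w ⊃ w) = 1 ≡ 4 = 1
v ⊃ w = 2 ⊃ 1 = 3
¬(v ⊃ w) = ¬3 = 1
(w ≡ (w ⊃ w)) ∧ ¬(v ⊃ w) = 1 ∧ 1 = 1
¬((w ≡ (w ⊃ w)) ∧ ¬(v ⊃ w)) = ¬1 = 3
¬¬v ∧ ¬((w ≡ (w ⊃ w)) ∧ ¬(v ⊃ w)) = 2 ∧ 3 = 2

2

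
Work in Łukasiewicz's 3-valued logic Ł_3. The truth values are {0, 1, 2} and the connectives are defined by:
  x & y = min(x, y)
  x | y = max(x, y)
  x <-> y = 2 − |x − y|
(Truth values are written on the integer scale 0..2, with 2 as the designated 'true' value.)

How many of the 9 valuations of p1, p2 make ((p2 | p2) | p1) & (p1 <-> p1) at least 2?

5

p1 = 0, p2 = 0 ↦ 0  <
p1 = 0, p2 = 1 ↦ 1  <
p1 = 0, p2 = 2 ↦ 2  ≥
p1 = 1, p2 = 0 ↦ 1  <
p1 = 1, p2 = 1 ↦ 1  <
p1 = 1, p2 = 2 ↦ 2  ≥
p1 = 2, p2 = 0 ↦ 2  ≥
p1 = 2, p2 = 1 ↦ 2  ≥
p1 = 2, p2 = 2 ↦ 2  ≥
So 5 of the 9 assignments meet the threshold.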